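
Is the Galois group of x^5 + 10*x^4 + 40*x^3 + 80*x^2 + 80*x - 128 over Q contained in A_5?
The polynomial is irreducible of degree 5 over Q. Its discriminant is 2048000000000, which is not a perfect square. A Galois group lies in the alternating group exactly when the discriminant is a square in Q, so the Galois group (F_20) is not contained in A_5.

No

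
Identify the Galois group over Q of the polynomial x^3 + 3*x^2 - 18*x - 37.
The polynomial is an irreducible cubic over Q and its discriminant is 29241 = 171^2, a perfect square. For an irreducible cubic, a square discriminant forces the Galois group to be A_3, the cyclic group of order 3.

C_3 (also written C3)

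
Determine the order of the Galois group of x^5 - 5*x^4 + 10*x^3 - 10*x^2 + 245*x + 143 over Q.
The degree of the splitting field over Q equals the order of the Galois group, so first determine the group. The polynomial f is an irreducible quintic over Q, so G = Gal(f/Q) is a transitive subgroup of S_5: one of C_5 (5T1, order 5), D_5 (5T2, order 10), F_20 (5T3, order 20), A_5 (5T4, order 60) or S_5 (5T5, order 120). The discriminant of f is 271790899200000, which is not a perfect square, so G is not contained in A_5. The transitive groups of degree 5 not contained in A_5 are: F_20 (5T3, order 20), S_5 (5T5, order 120). By Dedekind's theorem, for a prime p not dividing disc(f) the degrees of the irreducible factors of f mod p form the cycle type of an element of G. Factoring f modulo the 18 such primes p <= 73 (skipping 2, 3, 5, which divide the discriminant), each new pattern first appears at: mod 7: f = (x + 4)(x^4 + 5x^3 + 4x^2 + 2x + 6), pattern 4+1; mod 11: f = (x)(x^2 + 2x + 4)(x^2 + 4x + 9), pattern 2+2+1; mod 19: f = (x^5 + 14x^4 + 10x^3 + 9x^2 + 17x + 10), pattern 5. No other pattern occurs in this range, so the set of observed cycle types is {4+1, 2+2+1, 5}. The candidates containing elements of all these cycle types are F_20 (5T3) of order 20, S_5 (5T5) of order 120; the others are excluded. The observed types are precisely the cycle types that occur in F_20 (5T3) (apart from the identity). Each of the other remaining candidates has further cycle types, and by the Chebotarev density theorem the matching factorization patterns would occur for a proportion of primes equal to their share of the group: S_5 (5T5) additionally contains elements of type 3+2, 3+1+1, 2+1+1+1 (50 of its 120 elements, about 42% of primes). None of the 18 primes tested shows any such pattern (for each of these groups the chance of that is below 10^-4), which rules them out. Hence G = F_20 (5T3), of order 20. The Galois group F_20 (5T3) has order 20, so the splitting field has degree 20 over Q.

20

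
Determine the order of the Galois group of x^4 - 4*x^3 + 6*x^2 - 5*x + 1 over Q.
24

The degree of the splitting field over Q equals the order of the Galois group, so first determine the group. The polynomial is an irreducible quartic over Q and its discriminant is -283, which is not a perfect square, so the Galois group is not contained in A_4. The resolvent cubic y^3 - 6*y^2 + 16*y - 17 is irreducible over Q. An irreducible resolvent with non-square discriminant gives S_4. The Galois group S_4 (4T5) has order 24, so the splitting field has degree 24 over Q.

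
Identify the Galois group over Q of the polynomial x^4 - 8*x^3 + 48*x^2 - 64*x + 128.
The polynomial is an irreducible quartic over Q and its discriminant is 1358954496 = 36864^2, a perfect square, so the Galois group is contained in A_4. The resolvent cubic y^3 - 48*y^2 + 12288 is irreducible over Q. An irreducible resolvent with square discriminant gives A_4.

4T4: A_4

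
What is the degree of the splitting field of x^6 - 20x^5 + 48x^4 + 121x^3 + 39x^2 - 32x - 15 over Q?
The degree of the splitting field over Q equals the order of the Galois group, so first determine the group. The polynomial f is an irreducible sextic over Q, so G = Gal(f/Q) is one of the 16 transitive subgroups 6T1, ..., 6T16 of S_6. The discriminant of f is 30991489 = 5567^2, a perfect square, so G is contained in A_6. The transitive groups of degree 6 contained in A_6 are: A_4 (6T4, order 12), S_4 (6T7, order 24), (C_3 x C_3) : C_4 (6T10, order 36), PSL(2,5) (6T12, order 60), A_6 (6T15, order 360). By Dedekind's theorem, for a prime p not dividing disc(f) the degrees of the irreducible factors of f mod p form the cycle type of an element of G. Factoring f modulo the 21 such primes p <= 79 (skipping 19, which divides the discriminant), each new pattern first appears at: mod 2: f = (x + 1)(x^5 + x^4 + x^3 + x + 1), pattern 5+1; mod 7: f = (x^3 + 4)(x^3 + x^2 + 6x + 5), pattern 3+3; mod 61: f = (x + 47)(x + 53)(x^2 + 5x + 19)(x^2 + 58x + 37), pattern 2+2+1+1. No other pattern occurs in this range, so the set of observed cycle types is {5+1, 3+3, 2+2+1+1}. The candidates containing elements of all these cycle types are PSL(2,5) (6T12) of order 60, A_6 (6T15) of order 360; the others are excluded. The observed types are precisely the cycle types that occur in PSL(2,5) (6T12) (apart from the identity). Each of the other remaining candidates has further cycle types, and by the Chebotarev density theorem the matching factorization patterns would occur for a proportion of primes equal to their share of the group: A_6 (6T15) additionally contains elements of type 4+2, 3+1+1+1 (130 of its 360 elements, about 36% of primes). None of the 21 primes tested shows any such pattern (for each of these groups the chance of that is below 10^-4), which rules them out. Hence G = PSL(2,5) (6T12), of order 60. The Galois group PSL(2,5) (6T12) has order 60, so the splitting field has degree 60 over Q.

60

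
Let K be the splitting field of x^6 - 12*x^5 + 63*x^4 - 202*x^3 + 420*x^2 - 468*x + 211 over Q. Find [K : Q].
The degree of the splitting field over Q equals the order of the Galois group, so first determine the group. The polynomial f is an irreducible sextic over Q, so G = Gal(f/Q) is one of the 16 transitive subgroups 6T1, ..., 6T16 of S_6. The discriminant of f is -28010528989632, which is not a perfect square, so G is not contained in A_6. The transitive groups of degree 6 not contained in A_6 are: C_6 (6T1, order 6), S_3 (6T2, order 6), D_6 (6T3, order 12), C_3 x S_3 (6T5, order 18), A_4 x C_2 (6T6, order 24), S_4 (6T8, order 24), S_3 x S_3 (6T9, order 36), S_4 x C_2 (6T11, order 48), (S_3 x S_3) : C_2 (6T13, order 72), PGL(2,5) (6T14, order 120), S_6 (6T16, order 720). By Dedekind's theorem, for a prime p not dividing disc(f) the degrees of the irreducible factors of f mod p form the cycle type of an element of G. Factoring f modulo the 21 such primes p <= 89 (skipping 2, 3, 7, which divide the discriminant), each new pattern first appears at: mod 5: f = (x^6 + 3x^5 + 3x^4 + 3x^3 + 2x + 1), pattern 6; mod 11: f = (x + 5)(x^5 + 5x^4 + 5x^3 + 4x^2 + 4x + 7), pattern 5+1; mod 13: f = (x + 6)(x + 12)(x^4 + 9x^3 + 11x^2 + 5x + 6), pattern 4+1+1; mod 23: f = (x + 5)(x + 18)(x^2 + 14x + 4)(x^2 + 20x + 11), pattern 2+2+1+1; mod 43: f = (x^3 + 37x^2 + 12x + 4)(x^3 + 37x^2 + 15x + 42), pattern 3+3; mod 61: f = (x^2 + 9x + 56)(x^2 + 11x + 55)(x^2 + 29x + 5), pattern 2+2+2. No other pattern occurs in this range, so the set of observed cycle types is {6, 5+1, 4+1+1, 2+2+1+1, 3+3, 2+2+2}. The candidates containing elements of all these cycle types are PGL(2,5) (6T14) of order 120, S_6 (6T16) of order 720; the others are excluded. The observed types are precisely the cycle types that occur in PGL(2,5) (6T14) (apart from the identity). Each of the other remaining candidates has further cycle types, and by the Chebotarev density theorem the matching factorization patterns would occur for a proportion of primes equal to their share of the group: S_6 (6T16) additionally contains elements of type 4+2, 3+2+1, 3+1+1+1, 2+1+1+1+1 (265 of its 720 elements, about 37% of primes). None of the 21 primes tested shows any such pattern (for each of these groups the chance of that is below 10^-4), which rules them out. Hence G = PGL(2,5) (6T14), of order 120. The Galois group PGL(2,5) (6T14) has order 120, so the splitting field has degree 120 over Q.

120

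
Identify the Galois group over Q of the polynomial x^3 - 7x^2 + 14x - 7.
C_3 (also written C3)

The polynomial is an irreducible cubic over Q and its discriminant is 49 = 7^2, a perfect square. For an irreducible cubic, a square discriminant forces the Galois group to be A_3, the cyclic group of order 3.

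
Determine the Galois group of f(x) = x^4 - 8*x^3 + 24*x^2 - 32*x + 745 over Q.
4T2: V_4

The polynomial is an irreducible quartic over Q and its discriminant is 99179645184 = 314928^2, a perfect square, so the Galois group is contained in A_4. The resolvent cubic y^3 - 24*y^2 - 2724*y + 22816 splits completely over Q, which gives the Klein four-group V_4.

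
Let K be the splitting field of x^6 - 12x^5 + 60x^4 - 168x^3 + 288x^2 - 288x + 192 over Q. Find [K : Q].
6

The degree of the splitting field over Q equals the order of the Galois group, so first determine the group. The polynomial f is an irreducible sextic over Q, so G = Gal(f/Q) is one of the 16 transitive subgroups 6T1, ..., 6T16 of S_6. The discriminant of f is -21134460321792, which is not a perfect square, so G is not contained in A_6. The transitive groups of degree 6 not contained in A_6 are: C_6 (6T1, order 6), S_3 (6T2, order 6), D_6 (6T3, order 12), C_3 x S_3 (6T5, order 18), A_4 x C_2 (6T6, order 24), S_4 (6T8, order 24), S_3 x S_3 (6T9, order 36), S_4 x C_2 (6T11, order 48), (S_3 x S_3) : C_2 (6T13, order 72), PGL(2,5) (6T14, order 120), S_6 (6T16, order 720). By Dedekind's theorem, for a prime p not dividing disc(f) the degrees of the irreducible factors of f mod p form the cycle type of an element of G. Factoring f modulo the 37 such primes p <= 167 (skipping 2, 3, which divide the discriminant), each new pattern first appears at: mod 5: f = (x^6 + 3x^5 + 2x^3 + 3x^2 + 2x + 2), pattern 6; mod 7: f = (x^3 + x^2 + 5x + 1)(x^3 + x^2 + 5x + 3), pattern 3+3; mod 17: f = (x^2 + 5x + 7)(x^2 + 7x + 3)(x^2 + 10x + 14), pattern 2+2+2; mod 19: f = (x + 6)(x + 8)(x + 10)(x + 11)(x + 13)(x + 16), pattern 1+1+1+1+1+1. No other pattern occurs in this range, so the set of observed cycle types is {6, 3+3, 2+2+2, 1+1+1+1+1+1}. The candidates containing elements of all these cycle types are C_6 (6T1) of order 6, D_6 (6T3) of order 12, C_3 x S_3 (6T5) of order 18, A_4 x C_2 (6T6) of order 24, S_3 x S_3 (6T9) of order 36, S_4 x C_2 (6T11) of order 48, (S_3 x S_3) : C_2 (6T13) of order 72, PGL(2,5) (6T14) of order 120, S_6 (6T16) of order 720; the others are excluded. The observed types are precisely the cycle types that occur in C_6 (6T1). Each of the other remaining candidates has further cycle types, and by the Chebotarev density theorem the matching factorization patterns would occur for a proportion of primes equal to their share of the group: D_6 (6T3) additionally contains elements of type 2+2+1+1 (3 of its 12 elements, about 25% of primes); C_3 x S_3 (6T5) additionally contains elements of type 3+1+1+1 (4 of its 18 elements, about 22% of primes); A_4 x C_2 (6T6) additionally contains elements of type 2+2+1+1, 2+1+1+1+1 (6 of its 24 elements, about 25% of primes); S_3 x S_3 (6T9) additionally contains elements of type 3+1+1+1, 2+2+1+1 (13 of its 36 elements, about 36% of primes); S_4 x C_2 (6T11) additionally contains elements of type 4+2, 4+1+1, 2+2+1+1, 2+1+1+1+1 (24 of its 48 elements, about 50% of primes); (S_3 x S_3) : C_2 (6T13) additionally contains elements of type 4+2, 3+2+1, 3+1+1+1, 2+2+1+1, 2+1+1+1+1 (49 of its 72 elements, about 68% of primes); PGL(2,5) (6T14) additionally contains elements of type 5+1, 4+1+1, 2+2+1+1 (69 of its 120 elements, about 58% of primes); S_6 (6T16) additionally contains elements of type 5+1, 4+2, 4+1+1, 3+2+1, 3+1+1+1, 2+2+1+1, 2+1+1+1+1 (544 of its 720 elements, about 76% of primes). None of the 37 primes tested shows any such pattern (for each of these groups the chance of that is below 10^-4), which rules them out. Hence G = C_6 (6T1), of order 6. The Galois group C_6 (6T1) has order 6, so the splitting field has degree 6 over Q.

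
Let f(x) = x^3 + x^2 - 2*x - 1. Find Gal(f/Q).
The polynomial is an irreducible cubic over Q and its discriminant is 49 = 7^2, a perfect square. For an irreducible cubic, a square discriminant forces the Galois group to be A_3, the cyclic group of order 3.

C_3 (order 3)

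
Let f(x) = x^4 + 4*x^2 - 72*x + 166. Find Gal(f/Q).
The polynomial is an irreducible quartic over Q and its discriminant is 884017152, which is not a perfect square, so the Galois group is not contained in A_4. The resolvent cubic y^3 - 4*y^2 - 664*y - 2528 has exactly one rational root, so the Galois group is C_4 or D_4. The quartic remains irreducible over Q(sqrt(disc)), so the group is D_4.

D_4 (order 8)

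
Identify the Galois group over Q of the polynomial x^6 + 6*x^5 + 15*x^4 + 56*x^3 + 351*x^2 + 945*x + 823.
The polynomial f is an irreducible sextic over Q, so G = Gal(f/Q) is one of the 16 transitive subgroups 6T1, ..., 6T16 of S_6. The discriminant of f is -2200994196714027, which is not a perfect square, so G is not contained in A_6. The transitive groups of degree 6 not contained in A_6 are: C_6 (6T1, order 6), S_3 (6T2, order 6), D_6 (6T3, order 12), C_3 x S_3 (6T5, order 18), A_4 x C_2 (6T6, order 24), S_4 (6T8, order 24), S_3 x S_3 (6T9, order 36), S_4 x C_2 (6T11, order 48), (S_3 x S_3) : C_2 (6T13, order 72), PGL(2,5) (6T14, order 120), S_6 (6T16, order 720). By Dedekind's theorem, for a prime p not dividing disc(f) the degrees of the irreducible factors of f mod p form the cycle type of an element of G. Factoring f modulo the 25 such primes p <= 127 (skipping 3, 11, 13, 17, 43, 109, which divide the discriminant), each new pattern first appears at: mod 2: f = (x^6 + x^4 + x^2 + x + 1), pattern 6; mod 7: f = (x + 5)(x^2 + 4x + 6)(x^3 + 4x^2 + 2x + 2), pattern 3+2+1; mod 23: f = (x^2 + 4x + 20)(x^4 + 2x^3 + 10x^2 + 22x + 17), pattern 4+2; mod 31: f = (x + 5)(x + 19)(x^2 + 17x + 19)(x^2 + 27x + 29), pattern 2+2+1+1; mod 61: f = (x + 1)(x + 29)(x + 43)(x + 54)(x^2 + x + 56), pattern 2+1+1+1+1; mod 97: f = (x + 18)(x + 26)(x + 75)(x^3 + 81x^2 + 91x + 59), pattern 3+1+1+1; mod 113: f = (x^2 + 14x + 73)(x^2 + 20x + 4)(x^2 + 85x + 45), pattern 2+2+2; mod 127: f = (x^3 + 13x^2 + 82)(x^3 + 120x^2 + 106x + 120), pattern 3+3. No other pattern occurs in this range, so the set of observed cycle types is {6, 3+2+1, 4+2, 2+2+1+1, 2+1+1+1+1, 3+1+1+1, 2+2+2, 3+3}. The candidates containing elements of all these cycle types are (S_3 x S_3) : C_2 (6T13) of order 72, S_6 (6T16) of order 720; the others are excluded. The observed types are precisely the cycle types that occur in (S_3 x S_3) : C_2 (6T13) (apart from the identity). Each of the other remaining candidates has further cycle types, and by the Chebotarev density theorem the matching factorization patterns would occur for a proportion of primes equal to their share of the group: S_6 (6T16) additionally contains elements of type 5+1, 4+1+1 (234 of its 720 elements, about 32% of primes). None of the 25 primes tested shows any such pattern (for each of these groups the chance of that is below 10^-4), which rules them out. Hence G = (S_3 x S_3) : C_2 (6T13), of order 72.

6T13: (S_3 x S_3) : C_2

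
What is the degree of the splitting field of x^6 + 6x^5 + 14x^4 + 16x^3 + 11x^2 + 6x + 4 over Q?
The degree of the splitting field over Q equals the order of the Galois group, so first determine the group. The polynomial f is an irreducible sextic over Q, so G = Gal(f/Q) is one of the 16 transitive subgroups 6T1, ..., 6T16 of S_6. The discriminant of f is -5120000, which is not a perfect square, so G is not contained in A_6. The transitive groups of degree 6 not contained in A_6 are: C_6 (6T1, order 6), S_3 (6T2, order 6), D_6 (6T3, order 12), C_3 x S_3 (6T5, order 18), A_4 x C_2 (6T6, order 24), S_4 (6T8, order 24), S_3 x S_3 (6T9, order 36), S_4 x C_2 (6T11, order 48), (S_3 x S_3) : C_2 (6T13, order 72), PGL(2,5) (6T14, order 120), S_6 (6T16, order 720). By Dedekind's theorem, for a prime p not dividing disc(f) the degrees of the irreducible factors of f mod p form the cycle type of an element of G. Factoring f modulo the 22 such primes p <= 89 (skipping 2, 5, which divide the discriminant), each new pattern first appears at: mod 3: f = (x^3 + x^2 + 2x + 1)(x^3 + 2x^2 + x + 1), pattern 3+3; mod 7: f = (x^2 + x + 6)(x^2 + 2x + 3)(x^2 + 3x + 1), pattern 2+2+2; mod 13: f = (x + 5)(x + 10)(x^4 + 4x^3 + 8x^2 + 8x + 11), pattern 4+1+1; mod 43: f = (x + 13)(x + 32)(x^2 + 2x + 5)(x^2 + 2x + 11), pattern 2+2+1+1. No other pattern occurs in this range, so the set of observed cycle types is {3+3, 2+2+2, 4+1+1, 2+2+1+1}. The candidates containing elements of all these cycle types are S_4 (6T8) of order 24, S_4 x C_2 (6T11) of order 48, PGL(2,5) (6T14) of order 120, S_6 (6T16) of order 720; the others are excluded. The observed types are precisely the cycle types that occur in S_4 (6T8) (apart from the identity). Each of the other remaining candidates has further cycle types, and by the Chebotarev density theorem the matching factorization patterns would occur for a proportion of primes equal to their share of the group: S_4 x C_2 (6T11) additionally contains elements of type 6, 4+2, 2+1+1+1+1 (17 of its 48 elements, about 35% of primes); PGL(2,5) (6T14) additionally contains elements of type 6, 5+1 (44 of its 120 elements, about 37% of primes); S_6 (6T16) additionally contains elements of type 6, 5+1, 4+2, 3+2+1, 3+1+1+1, 2+1+1+1+1 (529 of its 720 elements, about 73% of primes). None of the 22 primes tested shows any such pattern (for each of these groups the chance of that is below 10^-4), which rules them out. Hence G = S_4 (6T8), of order 24. The Galois group S_4 (6T8) has order 24, so the splitting field has degree 24 over Q.

24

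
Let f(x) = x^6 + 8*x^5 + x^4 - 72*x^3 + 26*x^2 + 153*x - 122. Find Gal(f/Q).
The polynomial f is an irreducible sextic over Q, so G = Gal(f/Q) is one of the 16 transitive subgroups 6T1, ..., 6T16 of S_6. The discriminant of f is 30991489 = 5567^2, a perfect square, so G is contained in A_6. The transitive groups of degree 6 contained in A_6 are: A_4 (6T4, order 12), S_4 (6T7, order 24), (C_3 x C_3) : C_4 (6T10, order 36), PSL(2,5) (6T12, order 60), A_6 (6T15, order 360). By Dedekind's theorem, for a prime p not dividing disc(f) the degrees of the irreducible factors of f mod p form the cycle type of an element of G. Factoring f modulo the 21 such primes p <= 79 (skipping 19, which divides the discriminant), each new pattern first appears at: mod 2: f = (x)(x^5 + x^3 + 1), pattern 5+1; mod 7: f = (x^3 + 2x^2 + 4x + 2)(x^3 + 6x^2 + 6x + 2), pattern 3+3; mod 61: f = (x)(x + 1)(x^2 + 32x + 6)(x^2 + 36x + 56), pattern 2+2+1+1. No other pattern occurs in this range, so the set of observed cycle types is {5+1, 3+3, 2+2+1+1}. The candidates containing elements of all these cycle types are PSL(2,5) (6T12) of order 60, A_6 (6T15) of order 360; the others are excluded. The observed types are precisely the cycle types that occur in PSL(2,5) (6T12) (apart from the identity). Each of the other remaining candidates has further cycle types, and by the Chebotarev density theorem the matching factorization patterns would occur for a proportion of primes equal to their share of the group: A_6 (6T15) additionally contains elements of type 4+2, 3+1+1+1 (130 of its 360 elements, about 36% of primes). None of the 21 primes tested shows any such pattern (for each of these groups the chance of that is below 10^-4), which rules them out. Hence G = PSL(2,5) (6T12), of order 60.

6T12: PSL(2,5)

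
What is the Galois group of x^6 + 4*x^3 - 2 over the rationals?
S_3 x S_3 (order 36)

The polynomial f is an irreducible sextic over Q, so G = Gal(f/Q) is one of the 16 transitive subgroups 6T1, ..., 6T16 of S_6. The discriminant of f is 40310784, which is not a perfect square, so G is not contained in A_6. The transitive groups of degree 6 not contained in A_6 are: C_6 (6T1, order 6), S_3 (6T2, order 6), D_6 (6T3, order 12), C_3 x S_3 (6T5, order 18), A_4 x C_2 (6T6, order 24), S_4 (6T8, order 24), S_3 x S_3 (6T9, order 36), S_4 x C_2 (6T11, order 48), (S_3 x S_3) : C_2 (6T13, order 72), PGL(2,5) (6T14, order 120), S_6 (6T16, order 720). By Dedekind's theorem, for a prime p not dividing disc(f) the degrees of the irreducible factors of f mod p form the cycle type of an element of G. Factoring f modulo the 14 such primes p <= 53 (skipping 2, 3, which divide the discriminant), each new pattern first appears at: mod 5: f = (x + 1)(x + 2)(x^2 + 3x + 4)(x^2 + 4x + 1), pattern 2+2+1+1; mod 7: f = (x^6 + 4x^3 + 5), pattern 6; mod 19: f = (x + 4)(x + 6)(x + 9)(x^3 + 16), pattern 3+1+1+1; mod 31: f = (x^2 + 2x + 11)(x^2 + 10x + 27)(x^2 + 19x + 24), pattern 2+2+2; mod 43: f = (x^3 + 9)(x^3 + 38), pattern 3+3. No other pattern occurs in this range, so the set of observed cycle types is {2+2+1+1, 6, 3+1+1+1, 2+2+2, 3+3}. The candidates containing elements of all these cycle types are S_3 x S_3 (6T9) of order 36, (S_3 x S_3) : C_2 (6T13) of order 72, S_6 (6T16) of order 720; the others are excluded. The observed types are precisely the cycle types that occur in S_3 x S_3 (6T9) (apart from the identity). Each of the other remaining candidates has further cycle types, and by the Chebotarev density theorem the matching factorization patterns would occur for a proportion of primes equal to their share of the group: (S_3 x S_3) : C_2 (6T13) additionally contains elements of type 4+2, 3+2+1, 2+1+1+1+1 (36 of its 72 elements, about 50% of primes); S_6 (6T16) additionally contains elements of type 5+1, 4+2, 4+1+1, 3+2+1, 2+1+1+1+1 (459 of its 720 elements, about 64% of primes). None of the 14 primes tested shows any such pattern (for each of these groups the chance of that is below 10^-4), which rules them out. Hence G = S_3 x S_3 (6T9), of order 36.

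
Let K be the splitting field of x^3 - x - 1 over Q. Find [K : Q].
The degree of the splitting field over Q equals the order of the Galois group, so first determine the group. The polynomial is an irreducible cubic over Q and its discriminant is -23, which is not a perfect square. For an irreducible cubic, a non-square discriminant gives Galois group S_3. The Galois group S_3 (3T2) has order 6, so the splitting field has degree 6 over Q.

6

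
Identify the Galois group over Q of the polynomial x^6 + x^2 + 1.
The polynomial f is an irreducible sextic over Q, so G = Gal(f/Q) is one of the 16 transitive subgroups 6T1, ..., 6T16 of S_6. The discriminant of f is -61504, which is not a perfect square, so G is not contained in A_6. The transitive groups of degree 6 not contained in A_6 are: C_6 (6T1, order 6), S_3 (6T2, order 6), D_6 (6T3, order 12), C_3 x S_3 (6T5, order 18), A_4 x C_2 (6T6, order 24), S_4 (6T8, order 24), S_3 x S_3 (6T9, order 36), S_4 x C_2 (6T11, order 48), (S_3 x S_3) : C_2 (6T13, order 72), PGL(2,5) (6T14, order 120), S_6 (6T16, order 720). By Dedekind's theorem, for a prime p not dividing disc(f) the degrees of the irreducible factors of f mod p form the cycle type of an element of G. Factoring f modulo the 17 such primes p <= 67 (skipping 2, 31, which divide the discriminant), each new pattern first appears at: mod 3: f = (x + 1)(x + 2)(x^4 + x^2 + 2), pattern 4+1+1; mod 5: f = (x^3 + 2x^2 + 2x + 2)(x^3 + 3x^2 + 2x + 3), pattern 3+3; mod 7: f = (x^6 + x^2 + 1), pattern 6; mod 11: f = (x^2 + 9)(x^2 + x + 7)(x^2 + 10x + 7), pattern 2+2+2; mod 13: f = (x^2 + 6)(x^4 + 7x^2 + 11), pattern 4+2; mod 37: f = (x + 5)(x + 32)(x^2 + 9x + 16)(x^2 + 28x + 16), pattern 2+2+1+1; mod 47: f = (x + 5)(x + 9)(x + 38)(x + 42)(x^2 + 12), pattern 2+1+1+1+1. No other pattern occurs in this range, so the set of observed cycle types is {4+1+1, 3+3, 6, 2+2+2, 4+2, 2+2+1+1, 2+1+1+1+1}. The candidates containing elements of all these cycle types are S_4 x C_2 (6T11) of order 48, S_6 (6T16) of order 720; the others are excluded. The observed types are precisely the cycle types that occur in S_4 x C_2 (6T11) (apart from the identity). Each of the other remaining candidates has further cycle types, and by the Chebotarev density theorem the matching factorization patterns would occur for a proportion of primes equal to their share of the group: S_6 (6T16) additionally contains elements of type 5+1, 3+2+1, 3+1+1+1 (304 of its 720 elements, about 42% of primes). None of the 17 primes tested shows any such pattern (for each of these groups the chance of that is below 10^-4), which rules them out. Hence G = S_4 x C_2 (6T11), of order 48.

S_4 x C_2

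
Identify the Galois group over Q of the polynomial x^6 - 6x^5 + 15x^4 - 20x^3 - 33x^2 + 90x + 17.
The polynomial f is an irreducible sextic over Q, so G = Gal(f/Q) is one of the 16 transitive subgroups 6T1, ..., 6T16 of S_6. The discriminant of f is -450868486864896, which is not a perfect square, so G is not contained in A_6. The transitive groups of degree 6 not contained in A_6 are: C_6 (6T1, order 6), S_3 (6T2, order 6), D_6 (6T3, order 12), C_3 x S_3 (6T5, order 18), A_4 x C_2 (6T6, order 24), S_4 (6T8, order 24), S_3 x S_3 (6T9, order 36), S_4 x C_2 (6T11, order 48), (S_3 x S_3) : C_2 (6T13, order 72), PGL(2,5) (6T14, order 120), S_6 (6T16, order 720). By Dedekind's theorem, for a prime p not dividing disc(f) the degrees of the irreducible factors of f mod p form the cycle type of an element of G. Factoring f modulo the 33 such primes p <= 149 (skipping 2, 3, which divide the discriminant), each new pattern first appears at: mod 5: f = (x^3 + x^2 + 3x + 4)(x^3 + 3x^2 + 4x + 3), pattern 3+3; mod 7: f = (x^6 + x^5 + x^4 + x^3 + 2x^2 + 6x + 3), pattern 6; mod 17: f = (x)(x + 15)(x^2 + 15x + 7)(x^2 + 15x + 13), pattern 2+2+1+1; mod 19: f = (x + 2)(x + 5)(x + 12)(x + 15)(x^2 + 17x + 8), pattern 2+1+1+1+1; mod 71: f = (x^2 + 69x + 30)(x^2 + 69x + 50)(x^2 + 69x + 65), pattern 2+2+2. No other pattern occurs in this range, so the set of observed cycle types is {3+3, 6, 2+2+1+1, 2+1+1+1+1, 2+2+2}. The candidates containing elements of all these cycle types are A_4 x C_2 (6T6) of order 24, S_4 x C_2 (6T11) of order 48, (S_3 x S_3) : C_2 (6T13) of order 72, S_6 (6T16) of order 720; the others are excluded. The observed types are precisely the cycle types that occur in A_4 x C_2 (6T6) (apart from the identity). Each of the other remaining candidates has further cycle types, and by the Chebotarev density theorem the matching factorization patterns would occur for a proportion of primes equal to their share of the group: S_4 x C_2 (6T11) additionally contains elements of type 4+2, 4+1+1 (12 of its 48 elements, about 25% of primes); (S_3 x S_3) : C_2 (6T13) additionally contains elements of type 4+2, 3+2+1, 3+1+1+1 (34 of its 72 elements, about 47% of primes); S_6 (6T16) additionally contains elements of type 5+1, 4+2, 4+1+1, 3+2+1, 3+1+1+1 (484 of its 720 elements, about 67% of primes). None of the 33 primes tested shows any such pattern (for each of these groups the chance of that is below 10^-4), which rules them out. Hence G = A_4 x C_2 (6T6), of order 24.

A_4 x C_2 (also written A4xC2)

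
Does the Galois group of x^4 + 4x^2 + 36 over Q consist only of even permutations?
The polynomial is irreducible of degree 4 over Q. Its discriminant is 9437184 = 3072^2, a perfect square. A Galois group lies in the alternating group exactly when the discriminant is a square in Q, so the Galois group (V_4) is contained in A_4.

Yes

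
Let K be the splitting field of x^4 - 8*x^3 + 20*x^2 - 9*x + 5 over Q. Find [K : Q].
24

The degree of the splitting field over Q equals the order of the Galois group, so first determine the group. The polynomial is an irreducible quartic over Q and its discriminant is 505861, which is not a perfect square, so the Galois group is not contained in A_4. The resolvent cubic y^3 - 20*y^2 + 52*y - 1 is irreducible over Q. An irreducible resolvent with non-square discriminant gives S_4. The Galois group S_4 (4T5) has order 24, so the splitting field has degree 24 over Q.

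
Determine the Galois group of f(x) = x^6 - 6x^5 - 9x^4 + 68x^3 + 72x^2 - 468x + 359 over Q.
A_4 x C_2 (also written A4xC2)

The polynomial f is an irreducible sextic over Q, so G = Gal(f/Q) is one of the 16 transitive subgroups 6T1, ..., 6T16 of S_6. The discriminant of f is -9221581132716096, which is not a perfect square, so G is not contained in A_6. The transitive groups of degree 6 not contained in A_6 are: C_6 (6T1, order 6), S_3 (6T2, order 6), D_6 (6T3, order 12), C_3 x S_3 (6T5, order 18), A_4 x C_2 (6T6, order 24), S_4 (6T8, order 24), S_3 x S_3 (6T9, order 36), S_4 x C_2 (6T11, order 48), (S_3 x S_3) : C_2 (6T13, order 72), PGL(2,5) (6T14, order 120), S_6 (6T16, order 720). By Dedekind's theorem, for a prime p not dividing disc(f) the degrees of the irreducible factors of f mod p form the cycle type of an element of G. Factoring f modulo the 33 such primes p <= 149 (skipping 2, 3, which divide the discriminant), each new pattern first appears at: mod 5: f = (x^3 + 2x + 1)(x^3 + 4x^2 + 4x + 4), pattern 3+3; mod 7: f = (x^6 + x^5 + 5x^4 + 5x^3 + 2x^2 + x + 2), pattern 6; mod 17: f = (x + 15)(x + 16)(x^2 + 4x + 14)(x^2 + 10x + 11), pattern 2+2+1+1; mod 19: f = (x + 3)(x + 12)(x + 15)(x + 16)(x^2 + 5x + 8), pattern 2+1+1+1+1; mod 71: f = (x^2 + 27x + 12)(x^2 + 47x + 32)(x^2 + 62x + 54), pattern 2+2+2. No other pattern occurs in this range, so the set of observed cycle types is {3+3, 6, 2+2+1+1, 2+1+1+1+1, 2+2+2}. The candidates containing elements of all these cycle types are A_4 x C_2 (6T6) of order 24, S_4 x C_2 (6T11) of order 48, (S_3 x S_3) : C_2 (6T13) of order 72, S_6 (6T16) of order 720; the others are excluded. The observed types are precisely the cycle types that occur in A_4 x C_2 (6T6) (apart from the identity). Each of the other remaining candidates has further cycle types, and by the Chebotarev density theorem the matching factorization patterns would occur for a proportion of primes equal to their share of the group: S_4 x C_2 (6T11) additionally contains elements of type 4+2, 4+1+1 (12 of its 48 elements, about 25% of primes); (S_3 x S_3) : C_2 (6T13) additionally contains elements of type 4+2, 3+2+1, 3+1+1+1 (34 of its 72 elements, about 47% of primes); S_6 (6T16) additionally contains elements of type 5+1, 4+2, 4+1+1, 3+2+1, 3+1+1+1 (484 of its 720 elements, about 67% of primes). None of the 33 primes tested shows any such pattern (for each of these groups the chance of that is below 10^-4), which rules them out. Hence G = A_4 x C_2 (6T6), of order 24.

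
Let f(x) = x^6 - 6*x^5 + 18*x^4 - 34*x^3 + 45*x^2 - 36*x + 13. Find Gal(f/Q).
PGL(2,5) (order 120)

The polynomial f is an irreducible sextic over Q, so G = Gal(f/Q) is one of the 16 transitive subgroups 6T1, ..., 6T16 of S_6. The discriminant of f is -16003008, which is not a perfect square, so G is not contained in A_6. The transitive groups of degree 6 not contained in A_6 are: C_6 (6T1, order 6), S_3 (6T2, order 6), D_6 (6T3, order 12), C_3 x S_3 (6T5, order 18), A_4 x C_2 (6T6, order 24), S_4 (6T8, order 24), S_3 x S_3 (6T9, order 36), S_4 x C_2 (6T11, order 48), (S_3 x S_3) : C_2 (6T13, order 72), PGL(2,5) (6T14, order 120), S_6 (6T16, order 720). By Dedekind's theorem, for a prime p not dividing disc(f) the degrees of the irreducible factors of f mod p form the cycle type of an element of G. Factoring f modulo the 21 such primes p <= 89 (skipping 2, 3, 7, which divide the discriminant), each new pattern first appears at: mod 5: f = (x^6 + 4x^5 + 3x^4 + x^3 + 4x + 3), pattern 6; mod 11: f = (x + 8)(x^5 + 8x^4 + 9x^3 + 4x^2 + 2x + 3), pattern 5+1; mod 13: f = (x)(x + 4)(x^4 + 3x^3 + 6x^2 + 7x + 4), pattern 4+1+1; mod 23: f = (x + 2)(x + 6)(x^2 + 3x + 21)(x^2 + 6x + 10), pattern 2+2+1+1; mod 43: f = (x^3 + 16x^2 + 30x + 18)(x^3 + 21x^2 + 39x + 27), pattern 3+3; mod 61: f = (x^2 + 30x + 2)(x^2 + 41x + 31)(x^2 + 45x + 13), pattern 2+2+2. No other pattern occurs in this range, so the set of observed cycle types is {6, 5+1, 4+1+1, 2+2+1+1, 3+3, 2+2+2}. The candidates containing elements of all these cycle types are PGL(2,5) (6T14) of order 120, S_6 (6T16) of order 720; the others are excluded. The observed types are precisely the cycle types that occur in PGL(2,5) (6T14) (apart from the identity). Each of the other remaining candidates has further cycle types, and by the Chebotarev density theorem the matching factorization patterns would occur for a proportion of primes equal to their share of the group: S_6 (6T16) additionally contains elements of type 4+2, 3+2+1, 3+1+1+1, 2+1+1+1+1 (265 of its 720 elements, about 37% of primes). None of the 21 primes tested shows any such pattern (for each of these groups the chance of that is below 10^-4), which rules them out. Hence G = PGL(2,5) (6T14), of order 120.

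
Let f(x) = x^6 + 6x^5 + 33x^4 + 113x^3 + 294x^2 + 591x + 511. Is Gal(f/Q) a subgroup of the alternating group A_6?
The polynomial is irreducible of degree 6 over Q. Its discriminant is -401254544639403, which is not a perfect square. A Galois group lies in the alternating group exactly when the discriminant is a square in Q, so the Galois group (C_3 x S_3) is not contained in A_6.

No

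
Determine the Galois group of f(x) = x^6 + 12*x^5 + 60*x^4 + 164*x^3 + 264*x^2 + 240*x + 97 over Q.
The polynomial f is an irreducible sextic over Q, so G = Gal(f/Q) is one of the 16 transitive subgroups 6T1, ..., 6T16 of S_6. The discriminant of f is 1259712, which is not a perfect square, so G is not contained in A_6. The transitive groups of degree 6 not contained in A_6 are: C_6 (6T1, order 6), S_3 (6T2, order 6), D_6 (6T3, order 12), C_3 x S_3 (6T5, order 18), A_4 x C_2 (6T6, order 24), S_4 (6T8, order 24), S_3 x S_3 (6T9, order 36), S_4 x C_2 (6T11, order 48), (S_3 x S_3) : C_2 (6T13, order 72), PGL(2,5) (6T14, order 120), S_6 (6T16, order 720). By Dedekind's theorem, for a prime p not dividing disc(f) the degrees of the irreducible factors of f mod p form the cycle type of an element of G. Factoring f modulo the 79 such primes p <= 419 (skipping 2, 3, which divide the discriminant), each new pattern first appears at: mod 5: f = (x^6 + 2x^5 + 4x^3 + 4x^2 + 2), pattern 6; mod 7: f = (x^2 + 4)(x^2 + 2x + 2)(x^2 + 3x + 6), pattern 2+2+2; mod 11: f = (x + 4)(x + 8)(x^2 + 2x + 4)(x^2 + 9x + 6), pattern 2+2+1+1; mod 13: f = (x^3 + 6x^2 + 12x + 1)(x^3 + 6x^2 + 12x + 6), pattern 3+3; mod 97: f = (x)(x + 20)(x + 29)(x + 33)(x + 50)(x + 74), pattern 1+1+1+1+1+1. No other pattern occurs in this range, so the set of observed cycle types is {6, 2+2+2, 2+2+1+1, 3+3, 1+1+1+1+1+1}. The candidates containing elements of all these cycle types are D_6 (6T3) of order 12, A_4 x C_2 (6T6) of order 24, S_3 x S_3 (6T9) of order 36, S_4 x C_2 (6T11) of order 48, (S_3 x S_3) : C_2 (6T13) of order 72, PGL(2,5) (6T14) of order 120, S_6 (6T16) of order 720; the others are excluded. The observed types are precisely the cycle types that occur in D_6 (6T3). Each of the other remaining candidates has further cycle types, and by the Chebotarev density theorem the matching factorization patterns would occur for a proportion of primes equal to their share of the group: A_4 x C_2 (6T6) additionally contains elements of type 2+1+1+1+1 (3 of its 24 elements, about 12% of primes); S_3 x S_3 (6T9) additionally contains elements of type 3+1+1+1 (4 of its 36 elements, about 11% of primes); S_4 x C_2 (6T11) additionally contains elements of type 4+2, 4+1+1, 2+1+1+1+1 (15 of its 48 elements, about 31% of primes); (S_3 x S_3) : C_2 (6T13) additionally contains elements of type 4+2, 3+2+1, 3+1+1+1, 2+1+1+1+1 (40 of its 72 elements, about 56% of primes); PGL(2,5) (6T14) additionally contains elements of type 5+1, 4+1+1 (54 of its 120 elements, about 45% of primes); S_6 (6T16) additionally contains elements of type 5+1, 4+2, 4+1+1, 3+2+1, 3+1+1+1, 2+1+1+1+1 (499 of its 720 elements, about 69% of primes). None of the 79 primes tested shows any such pattern (for each of these groups the chance of that is below 10^-4), which rules them out. Hence G = D_6 (6T3), of order 12.

D_6 (also written D6)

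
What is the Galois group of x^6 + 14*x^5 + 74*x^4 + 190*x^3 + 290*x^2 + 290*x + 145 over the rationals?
The polynomial f is an irreducible sextic over Q, so G = Gal(f/Q) is one of the 16 transitive subgroups 6T1, ..., 6T16 of S_6. The discriminant of f is 90962560000 = 301600^2, a perfect square, so G is contained in A_6. The transitive groups of degree 6 contained in A_6 are: A_4 (6T4, order 12), S_4 (6T7, order 24), (C_3 x C_3) : C_4 (6T10, order 36), PSL(2,5) (6T12, order 60), A_6 (6T15, order 360). By Dedekind's theorem, for a prime p not dividing disc(f) the degrees of the irreducible factors of f mod p form the cycle type of an element of G. Factoring f modulo the 19 such primes p <= 83 (skipping 2, 5, 13, 29, which divide the discriminant), each new pattern first appears at: mod 3: f = (x^2 + 1)(x^4 + 2x^3 + x^2 + 2x + 1), pattern 4+2; mod 11: f = (x^3 + 4x^2 + 7x + 7)(x^3 + 10x^2 + 5x + 5), pattern 3+3; mod 19: f = (x + 3)(x + 6)(x^2 + 2x + 10)(x^2 + 3x + 14), pattern 2+2+1+1; mod 61: f = (x + 32)(x + 39)(x + 49)(x^3 + 16x^2 + 15x + 15), pattern 3+1+1+1. No other pattern occurs in this range, so the set of observed cycle types is {4+2, 3+3, 2+2+1+1, 3+1+1+1}. The candidates containing elements of all these cycle types are (C_3 x C_3) : C_4 (6T10) of order 36, A_6 (6T15) of order 360; the others are excluded. The observed types are precisely the cycle types that occur in (C_3 x C_3) : C_4 (6T10) (apart from the identity). Each of the other remaining candidates has further cycle types, and by the Chebotarev density theorem the matching factorization patterns would occur for a proportion of primes equal to their share of the group: A_6 (6T15) additionally contains elements of type 5+1 (144 of its 360 elements, about 40% of primes). None of the 19 primes tested shows any such pattern (for each of these groups the chance of that is below 10^-4), which rules them out. Hence G = (C_3 x C_3) : C_4 (6T10), of order 36.

(C_3 x C_3) : C_4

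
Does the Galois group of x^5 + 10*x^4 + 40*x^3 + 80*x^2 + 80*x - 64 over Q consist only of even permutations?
No

The polynomial is irreducible of degree 5 over Q. Its discriminant is 265420800000, which is not a perfect square. A Galois group lies in the alternating group exactly when the discriminant is a square in Q, so the Galois group (F_20) is not contained in A_5.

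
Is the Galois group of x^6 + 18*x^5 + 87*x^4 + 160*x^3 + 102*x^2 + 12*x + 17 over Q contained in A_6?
No

The polynomial is irreducible of degree 6 over Q. Its discriminant is -1052232814656, which is not a perfect square. A Galois group lies in the alternating group exactly when the discriminant is a square in Q, so the Galois group (A_4 x C_2) is not contained in A_6.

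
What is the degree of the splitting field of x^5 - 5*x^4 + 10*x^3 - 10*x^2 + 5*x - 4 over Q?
20

The degree of the splitting field over Q equals the order of the Galois group, so first determine the group. The polynomial f is an irreducible quintic over Q, so G = Gal(f/Q) is a transitive subgroup of S_5: one of C_5 (5T1, order 5), D_5 (5T2, order 10), F_20 (5T3, order 20), A_5 (5T4, order 60) or S_5 (5T5, order 120). The discriminant of f is 253125, which is not a perfect square, so G is not contained in A_5. The transitive groups of degree 5 not contained in A_5 are: F_20 (5T3, order 20), S_5 (5T5, order 120). By Dedekind's theorem, for a prime p not dividing disc(f) the degrees of the irreducible factors of f mod p form the cycle type of an element of G. Factoring f modulo the 18 such primes p <= 71 (skipping 3, 5, which divide the discriminant), each new pattern first appears at: mod 2: f = (x)(x^4 + x^3 + 1), pattern 4+1; mod 11: f = (x^5 + 6x^4 + 10x^3 + x^2 + 5x + 7), pattern 5; mod 19: f = (x + 8)(x^2 + 10x + 13)(x^2 + 15x + 8), pattern 2+2+1; mod 41: f = (x + 2)(x + 6)(x + 12)(x + 28)(x + 29), pattern 1+1+1+1+1. No other pattern occurs in this range, so the set of observed cycle types is {4+1, 5, 2+2+1, 1+1+1+1+1}. The candidates containing elements of all these cycle types are F_20 (5T3) of order 20, S_5 (5T5) of order 120; the others are excluded. The observed types are precisely the cycle types that occur in F_20 (5T3). Each of the other remaining candidates has further cycle types, and by the Chebotarev density theorem the matching factorization patterns would occur for a proportion of primes equal to their share of the group: S_5 (5T5) additionally contains elements of type 3+2, 3+1+1, 2+1+1+1 (50 of its 120 elements, about 42% of primes). None of the 18 primes tested shows any such pattern (for each of these groups the chance of that is below 10^-4), which rules them out. Hence G = F_20 (5T3), of order 20. The Galois group F_20 (5T3) has order 20, so the splitting field has degree 20 over Q.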